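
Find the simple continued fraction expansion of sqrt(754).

Write x_i = (sqrt(754) + m_i)/d_i with (m_0, d_0) = (0, 1). a_0 = floor(sqrt(754)) = 27, since 27^2 = 729 <= 754 < 784 = 28^2.
Iterate m_{i+1} = d_i*a_i - m_i, d_{i+1} = (754 - m_{i+1}^2)/d_i, a_{i+1} = floor((a_0 + m_{i+1})/d_{i+1}):
  m_1 = 1*27 - 0 = 27, d_1 = (754 - 27^2)/1 = 25/1 = 25, a_1 = floor((27 + 27)/25) = 2.
  m_2 = 25*2 - 27 = 23, d_2 = (754 - 23^2)/25 = 225/25 = 9, a_2 = floor((27 + 23)/9) = 5.
  m_3 = 9*5 - 23 = 22, d_3 = (754 - 22^2)/9 = 270/9 = 30, a_3 = floor((27 + 22)/30) = 1.
  m_4 = 30*1 - 22 = 8, d_4 = (754 - 8^2)/30 = 690/30 = 23, a_4 = floor((27 + 8)/23) = 1.
  m_5 = 23*1 - 8 = 15, d_5 = (754 - 15^2)/23 = 529/23 = 23, a_5 = floor((27 + 15)/23) = 1.
  m_6 = 23*1 - 15 = 8, d_6 = (754 - 8^2)/23 = 690/23 = 30, a_6 = floor((27 + 8)/30) = 1.
  m_7 = 30*1 - 8 = 22, d_7 = (754 - 22^2)/30 = 270/30 = 9, a_7 = floor((27 + 22)/9) = 5.
  m_8 = 9*5 - 22 = 23, d_8 = (754 - 23^2)/9 = 225/9 = 25, a_8 = floor((27 + 23)/25) = 2.
  m_9 = 25*2 - 23 = 27, d_9 = (754 - 27^2)/25 = 25/25 = 1, a_9 = floor((27 + 27)/1) = 54.
  m_10 = 1*54 - 27 = 27, d_10 = (754 - 27^2)/1 = 25/1 = 25: (m_10, d_10) = (m_1, d_1) = (27, 25), so from here the quotients repeat a_1, ..., a_9; the period length is 9.
Hence the expansion of sqrt(754) is a_0 = 27 followed by the repeating block 2, 5, 1, 1, 1, 1, 5, 2, 54 (period 9).

[27; (2, 5, 1, 1, 1, 1, 5, 2, 54)]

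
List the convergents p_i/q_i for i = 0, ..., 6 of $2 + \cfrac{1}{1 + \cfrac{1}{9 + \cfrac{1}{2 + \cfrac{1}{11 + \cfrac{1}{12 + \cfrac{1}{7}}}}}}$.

2/1, 3/1, 29/10, 61/21, 700/241, 8461/2913, 59927/20632

Using the convergent recurrence p_i = a_i*p_{i-1} + p_{i-2}, q_i = a_i*q_{i-1} + q_{i-2} with p_{-2}=0, p_{-1}=1, q_{-2}=1, q_{-1}=0:
  i=0: a_0=2, p_0 = 2*1 + 0 = 2, q_0 = 2*0 + 1 = 1.
  i=1: a_1=1, p_1 = 1*2 + 1 = 3, q_1 = 1*1 + 0 = 1.
  i=2: a_2=9, p_2 = 9*3 + 2 = 29, q_2 = 9*1 + 1 = 10.
  i=3: a_3=2, p_3 = 2*29 + 3 = 61, q_3 = 2*10 + 1 = 21.
  i=4: a_4=11, p_4 = 11*61 + 29 = 700, q_4 = 11*21 + 10 = 241.
  i=5: a_5=12, p_5 = 12*700 + 61 = 8461, q_5 = 12*241 + 21 = 2913.
  i=6: a_6=7, p_6 = 7*8461 + 700 = 59927, q_6 = 7*2913 + 241 = 20632.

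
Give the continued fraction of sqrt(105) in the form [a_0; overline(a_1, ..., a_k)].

Write x_i = (sqrt(105) + m_i)/d_i with (m_0, d_0) = (0, 1). a_0 = floor(sqrt(105)) = 10, since 10^2 = 100 <= 105 < 121 = 11^2.
Iterate m_{i+1} = d_i*a_i - m_i, d_{i+1} = (105 - m_{i+1}^2)/d_i, a_{i+1} = floor((a_0 + m_{i+1})/d_{i+1}):
  m_1 = 1*10 - 0 = 10, d_1 = (105 - 10^2)/1 = 5/1 = 5, a_1 = floor((10 + 10)/5) = 4.
  m_2 = 5*4 - 10 = 10, d_2 = (105 - 10^2)/5 = 5/5 = 1, a_2 = floor((10 + 10)/1) = 20.
  m_3 = 1*20 - 10 = 10, d_3 = (105 - 10^2)/1 = 5/1 = 5: (m_3, d_3) = (m_1, d_1) = (10, 5), so from here the quotients repeat a_1, a_2; the period length is 2.
Hence the expansion of sqrt(105) is a_0 = 10 followed by the repeating block 4, 20 (period 2).

[10; overline(4, 20)]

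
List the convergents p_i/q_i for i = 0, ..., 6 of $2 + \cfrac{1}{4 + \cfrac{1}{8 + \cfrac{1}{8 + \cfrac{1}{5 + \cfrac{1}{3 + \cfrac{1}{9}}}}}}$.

Using the convergent recurrence p_i = a_i*p_{i-1} + p_{i-2}, q_i = a_i*q_{i-1} + q_{i-2} with p_{-2}=0, p_{-1}=1, q_{-2}=1, q_{-1}=0:
  i=0: a_0=2, p_0 = 2*1 + 0 = 2, q_0 = 2*0 + 1 = 1.
  i=1: a_1=4, p_1 = 4*2 + 1 = 9, q_1 = 4*1 + 0 = 4.
  i=2: a_2=8, p_2 = 8*9 + 2 = 74, q_2 = 8*4 + 1 = 33.
  i=3: a_3=8, p_3 = 8*74 + 9 = 601, q_3 = 8*33 + 4 = 268.
  i=4: a_4=5, p_4 = 5*601 + 74 = 3079, q_4 = 5*268 + 33 = 1373.
  i=5: a_5=3, p_5 = 3*3079 + 601 = 9838, q_5 = 3*1373 + 268 = 4387.
  i=6: a_6=9, p_6 = 9*9838 + 3079 = 91621, q_6 = 9*4387 + 1373 = 40856.

2/1, 9/4, 74/33, 601/268, 3079/1373, 9838/4387, 91621/40856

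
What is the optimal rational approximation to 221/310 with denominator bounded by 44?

Expand x = 221/310 as a continued fraction with the Euclidean algorithm:
  221 = 0*310 + 221, so a_0 = 0.
  310 = 1*221 + 89, so a_1 = 1.
  221 = 2*89 + 43, so a_2 = 2.
  89 = 2*43 + 3, so a_3 = 2.
  43 = 14*3 + 1, so a_4 = 14.
  3 = 3*1 + 0, so a_5 = 3.
so x = [0; 1, 2, 2, 14, 3].
Convergents (p_i = a_i*p_{i-1} + p_{i-2}, q_i = a_i*q_{i-1} + q_{i-2} with p_{-2}=0, p_{-1}=1, q_{-2}=1, q_{-1}=0), until the denominator exceeds 44:
  i=0: a_0=0, p_0 = 0*1 + 0 = 0, q_0 = 0*0 + 1 = 1.
  i=1: a_1=1, p_1 = 1*0 + 1 = 1, q_1 = 1*1 + 0 = 1.
  i=2: a_2=2, p_2 = 2*1 + 0 = 2, q_2 = 2*1 + 1 = 3.
  i=3: a_3=2, p_3 = 2*2 + 1 = 5, q_3 = 2*3 + 1 = 7.
  i=4: a_4=14, p_4 = 14*5 + 2 = 72, q_4 = 14*7 + 3 = 101.
q_4 = 101 > 44, so the last convergent with denominator <= 44 is p_3/q_3 = 5/7.
The closest fraction with denominator <= 44 is either p_3/q_3 or the intermediate fraction (k*p_3 + p_2)/(k*q_3 + q_2) with the largest k >= 1 whose denominator stays <= 44; these approach x as k grows, and every other convergent or intermediate fraction in range is farther away.
Largest k: floor((44 - q_2)/q_3) = floor((44 - 3)/7) = 5.
That gives (5*5 + 2)/(5*7 + 3) = 27/38.
Compare the errors: |x - 5/7| = |221*7 - 5*310|/(310*7) = 3/2170, and |x - 27/38| = |221*38 - 27*310|/(310*38) = 28/11780.
Cross-multiplying, 3*11780 = 35340 < 60760 = 28*2170, so 3/2170 is smaller: the convergent 5/7 is closer to x than 27/38.

5/7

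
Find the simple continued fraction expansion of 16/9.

Run the Euclidean algorithm on 16 and 9; the successive quotients are the partial quotients a_0, a_1, ... (each step inverts the fractional part left over by the previous one):
  16 = 1*9 + 7, so a_0 = 1.
  9 = 1*7 + 2, so a_1 = 1.
  7 = 3*2 + 1, so a_2 = 3.
  2 = 2*1 + 0, so a_3 = 2.
The remainder reaches 0 after 4 divisions, so the expansion has 4 partial quotients, read off in order.

[1; 1, 3, 2]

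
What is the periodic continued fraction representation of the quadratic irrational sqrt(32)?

[5; (1, 1, 1, 10)]

Write x_i = (sqrt(32) + m_i)/d_i with (m_0, d_0) = (0, 1). a_0 = floor(sqrt(32)) = 5, since 5^2 = 25 <= 32 < 36 = 6^2.
Iterate m_{i+1} = d_i*a_i - m_i, d_{i+1} = (32 - m_{i+1}^2)/d_i, a_{i+1} = floor((a_0 + m_{i+1})/d_{i+1}):
  m_1 = 1*5 - 0 = 5, d_1 = (32 - 5^2)/1 = 7/1 = 7, a_1 = floor((5 + 5)/7) = 1.
  m_2 = 7*1 - 5 = 2, d_2 = (32 - 2^2)/7 = 28/7 = 4, a_2 = floor((5 + 2)/4) = 1.
  m_3 = 4*1 - 2 = 2, d_3 = (32 - 2^2)/4 = 28/4 = 7, a_3 = floor((5 + 2)/7) = 1.
  m_4 = 7*1 - 2 = 5, d_4 = (32 - 5^2)/7 = 7/7 = 1, a_4 = floor((5 + 5)/1) = 10.
  m_5 = 1*10 - 5 = 5, d_5 = (32 - 5^2)/1 = 7/1 = 7: (m_5, d_5) = (m_1, d_1) = (5, 7), so from here the quotients repeat a_1, ..., a_4; the period length is 4.
Hence the expansion of sqrt(32) is a_0 = 5 followed by the repeating block 1, 1, 1, 10 (period 4).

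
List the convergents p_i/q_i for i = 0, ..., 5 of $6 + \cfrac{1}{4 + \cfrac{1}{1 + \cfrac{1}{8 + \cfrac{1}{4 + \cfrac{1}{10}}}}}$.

Using the convergent recurrence p_i = a_i*p_{i-1} + p_{i-2}, q_i = a_i*q_{i-1} + q_{i-2} with p_{-2}=0, p_{-1}=1, q_{-2}=1, q_{-1}=0:
  i=0: a_0=6, p_0 = 6*1 + 0 = 6, q_0 = 6*0 + 1 = 1.
  i=1: a_1=4, p_1 = 4*6 + 1 = 25, q_1 = 4*1 + 0 = 4.
  i=2: a_2=1, p_2 = 1*25 + 6 = 31, q_2 = 1*4 + 1 = 5.
  i=3: a_3=8, p_3 = 8*31 + 25 = 273, q_3 = 8*5 + 4 = 44.
  i=4: a_4=4, p_4 = 4*273 + 31 = 1123, q_4 = 4*44 + 5 = 181.
  i=5: a_5=10, p_5 = 10*1123 + 273 = 11503, q_5 = 10*181 + 44 = 1854.

6/1, 25/4, 31/5, 273/44, 1123/181, 11503/1854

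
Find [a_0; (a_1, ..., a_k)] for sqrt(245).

[15; (1, 1, 1, 7, 6, 7, 1, 1, 1, 30)]

Write x_i = (sqrt(245) + m_i)/d_i with (m_0, d_0) = (0, 1). a_0 = floor(sqrt(245)) = 15, since 15^2 = 225 <= 245 < 256 = 16^2.
Iterate m_{i+1} = d_i*a_i - m_i, d_{i+1} = (245 - m_{i+1}^2)/d_i, a_{i+1} = floor((a_0 + m_{i+1})/d_{i+1}):
  m_1 = 1*15 - 0 = 15, d_1 = (245 - 15^2)/1 = 20/1 = 20, a_1 = floor((15 + 15)/20) = 1.
  m_2 = 20*1 - 15 = 5, d_2 = (245 - 5^2)/20 = 220/20 = 11, a_2 = floor((15 + 5)/11) = 1.
  m_3 = 11*1 - 5 = 6, d_3 = (245 - 6^2)/11 = 209/11 = 19, a_3 = floor((15 + 6)/19) = 1.
  m_4 = 19*1 - 6 = 13, d_4 = (245 - 13^2)/19 = 76/19 = 4, a_4 = floor((15 + 13)/4) = 7.
  m_5 = 4*7 - 13 = 15, d_5 = (245 - 15^2)/4 = 20/4 = 5, a_5 = floor((15 + 15)/5) = 6.
  m_6 = 5*6 - 15 = 15, d_6 = (245 - 15^2)/5 = 20/5 = 4, a_6 = floor((15 + 15)/4) = 7.
  m_7 = 4*7 - 15 = 13, d_7 = (245 - 13^2)/4 = 76/4 = 19, a_7 = floor((15 + 13)/19) = 1.
  m_8 = 19*1 - 13 = 6, d_8 = (245 - 6^2)/19 = 209/19 = 11, a_8 = floor((15 + 6)/11) = 1.
  m_9 = 11*1 - 6 = 5, d_9 = (245 - 5^2)/11 = 220/11 = 20, a_9 = floor((15 + 5)/20) = 1.
  m_10 = 20*1 - 5 = 15, d_10 = (245 - 15^2)/20 = 20/20 = 1, a_10 = floor((15 + 15)/1) = 30.
  m_11 = 1*30 - 15 = 15, d_11 = (245 - 15^2)/1 = 20/1 = 20: (m_11, d_11) = (m_1, d_1) = (15, 20), so from here the quotients repeat a_1, ..., a_10; the period length is 10.
Hence the expansion of sqrt(245) is a_0 = 15 followed by the repeating block 1, 1, 1, 7, 6, 7, 1, 1, 1, 30 (period 10).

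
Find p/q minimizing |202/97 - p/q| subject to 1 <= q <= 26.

25/12

Expand x = 202/97 as a continued fraction with the Euclidean algorithm:
  202 = 2*97 + 8, so a_0 = 2.
  97 = 12*8 + 1, so a_1 = 12.
  8 = 8*1 + 0, so a_2 = 8.
so x = [2; 12, 8].
Convergents (p_i = a_i*p_{i-1} + p_{i-2}, q_i = a_i*q_{i-1} + q_{i-2} with p_{-2}=0, p_{-1}=1, q_{-2}=1, q_{-1}=0), until the denominator exceeds 26:
  i=0: a_0=2, p_0 = 2*1 + 0 = 2, q_0 = 2*0 + 1 = 1.
  i=1: a_1=12, p_1 = 12*2 + 1 = 25, q_1 = 12*1 + 0 = 12.
  i=2: a_2=8, p_2 = 8*25 + 2 = 202, q_2 = 8*12 + 1 = 97.
q_2 = 97 > 26, so the last convergent with denominator <= 26 is p_1/q_1 = 25/12.
The closest fraction with denominator <= 26 is either p_1/q_1 or the intermediate fraction (k*p_1 + p_0)/(k*q_1 + q_0) with the largest k >= 1 whose denominator stays <= 26; these approach x as k grows, and every other convergent or intermediate fraction in range is farther away.
Largest k: floor((26 - q_0)/q_1) = floor((26 - 1)/12) = 2.
That gives (2*25 + 2)/(2*12 + 1) = 52/25.
Compare the errors: |x - 25/12| = |202*12 - 25*97|/(97*12) = 1/1164, and |x - 52/25| = |202*25 - 52*97|/(97*25) = 6/2425.
Cross-multiplying, 1*2425 = 2425 < 6984 = 6*1164, so 1/1164 is smaller: the convergent 25/12 is closer to x than 52/25.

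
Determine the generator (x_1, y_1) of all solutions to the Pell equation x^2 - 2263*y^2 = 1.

(x, y) = (110888, 2331)

First expand sqrt(2263) as a continued fraction. With x_i = (sqrt(2263) + m_i)/d_i and (m_0, d_0) = (0, 1): a_0 = floor(sqrt(2263)) = 47, since 47^2 = 2209 <= 2263 < 2304 = 48^2.
Iterate m_{i+1} = d_i*a_i - m_i, d_{i+1} = (2263 - m_{i+1}^2)/d_i, a_{i+1} = floor((a_0 + m_{i+1})/d_{i+1}):
  m_1 = 1*47 - 0 = 47, d_1 = (2263 - 47^2)/1 = 54/1 = 54, a_1 = floor((47 + 47)/54) = 1.
  m_2 = 54*1 - 47 = 7, d_2 = (2263 - 7^2)/54 = 2214/54 = 41, a_2 = floor((47 + 7)/41) = 1.
  m_3 = 41*1 - 7 = 34, d_3 = (2263 - 34^2)/41 = 1107/41 = 27, a_3 = floor((47 + 34)/27) = 3.
  m_4 = 27*3 - 34 = 47, d_4 = (2263 - 47^2)/27 = 54/27 = 2, a_4 = floor((47 + 47)/2) = 47.
  m_5 = 2*47 - 47 = 47, d_5 = (2263 - 47^2)/2 = 54/2 = 27, a_5 = floor((47 + 47)/27) = 3.
  m_6 = 27*3 - 47 = 34, d_6 = (2263 - 34^2)/27 = 1107/27 = 41, a_6 = floor((47 + 34)/41) = 1.
  m_7 = 41*1 - 34 = 7, d_7 = (2263 - 7^2)/41 = 2214/41 = 54, a_7 = floor((47 + 7)/54) = 1.
  m_8 = 54*1 - 7 = 47, d_8 = (2263 - 47^2)/54 = 54/54 = 1, a_8 = floor((47 + 47)/1) = 94.
  m_9 = 1*94 - 47 = 47, d_9 = (2263 - 47^2)/1 = 54/1 = 54: (m_9, d_9) = (m_1, d_1) = (47, 54), so from here the quotients repeat a_1, ..., a_8; the period length is 8.
So sqrt(2263) = [47; (1, 1, 3, 47, 3, 1, 1, 94)] with period length k = 8.
k is even, so the fundamental solution of x^2 - 2263y^2 = 1 is (p_{k-1}, q_{k-1}) = (p_7, q_7); compute convergents through index 7.
Convergents (p_i = a_i*p_{i-1} + p_{i-2}, q_i = a_i*q_{i-1} + q_{i-2} with p_{-2}=0, p_{-1}=1, q_{-2}=1, q_{-1}=0):
  i=0: a_0=47, p_0 = 47*1 + 0 = 47, q_0 = 47*0 + 1 = 1.
  i=1: a_1=1, p_1 = 1*47 + 1 = 48, q_1 = 1*1 + 0 = 1.
  i=2: a_2=1, p_2 = 1*48 + 47 = 95, q_2 = 1*1 + 1 = 2.
  i=3: a_3=3, p_3 = 3*95 + 48 = 333, q_3 = 3*2 + 1 = 7.
  i=4: a_4=47, p_4 = 47*333 + 95 = 15746, q_4 = 47*7 + 2 = 331.
  i=5: a_5=3, p_5 = 3*15746 + 333 = 47571, q_5 = 3*331 + 7 = 1000.
  i=6: a_6=1, p_6 = 1*47571 + 15746 = 63317, q_6 = 1*1000 + 331 = 1331.
  i=7: a_7=1, p_7 = 1*63317 + 47571 = 110888, q_7 = 1*1331 + 1000 = 2331.
Check: 110888^2 - 2263*2331^2 = 12296148544 - 12296148543 = 1, so (x, y) = (110888, 2331) solves the equation, and by the theorem it is the least positive solution.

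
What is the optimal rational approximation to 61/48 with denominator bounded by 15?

Expand x = 61/48 as a continued fraction with the Euclidean algorithm:
  61 = 1*48 + 13, so a_0 = 1.
  48 = 3*13 + 9, so a_1 = 3.
  13 = 1*9 + 4, so a_2 = 1.
  9 = 2*4 + 1, so a_3 = 2.
  4 = 4*1 + 0, so a_4 = 4.
so x = [1; 3, 1, 2, 4].
Convergents (p_i = a_i*p_{i-1} + p_{i-2}, q_i = a_i*q_{i-1} + q_{i-2} with p_{-2}=0, p_{-1}=1, q_{-2}=1, q_{-1}=0), until the denominator exceeds 15:
  i=0: a_0=1, p_0 = 1*1 + 0 = 1, q_0 = 1*0 + 1 = 1.
  i=1: a_1=3, p_1 = 3*1 + 1 = 4, q_1 = 3*1 + 0 = 3.
  i=2: a_2=1, p_2 = 1*4 + 1 = 5, q_2 = 1*3 + 1 = 4.
  i=3: a_3=2, p_3 = 2*5 + 4 = 14, q_3 = 2*4 + 3 = 11.
  i=4: a_4=4, p_4 = 4*14 + 5 = 61, q_4 = 4*11 + 4 = 48.
q_4 = 48 > 15, so the last convergent with denominator <= 15 is p_3/q_3 = 14/11.
The closest fraction with denominator <= 15 is either p_3/q_3 or the intermediate fraction (k*p_3 + p_2)/(k*q_3 + q_2) with the largest k >= 1 whose denominator stays <= 15; these approach x as k grows, and every other convergent or intermediate fraction in range is farther away.
Largest k: floor((15 - q_2)/q_3) = floor((15 - 4)/11) = 1.
That gives (1*14 + 5)/(1*11 + 4) = 19/15.
Compare the errors: |x - 14/11| = |61*11 - 14*48|/(48*11) = 1/528, and |x - 19/15| = |61*15 - 19*48|/(48*15) = 3/720.
Cross-multiplying, 1*720 = 720 < 1584 = 3*528, so 1/528 is smaller: the convergent 14/11 is closer to x than 19/15.

14/11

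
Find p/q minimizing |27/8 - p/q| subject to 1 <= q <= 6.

17/5

Expand x = 27/8 as a continued fraction with the Euclidean algorithm:
  27 = 3*8 + 3, so a_0 = 3.
  8 = 2*3 + 2, so a_1 = 2.
  3 = 1*2 + 1, so a_2 = 1.
  2 = 2*1 + 0, so a_3 = 2.
so x = [3; 2, 1, 2].
Convergents (p_i = a_i*p_{i-1} + p_{i-2}, q_i = a_i*q_{i-1} + q_{i-2} with p_{-2}=0, p_{-1}=1, q_{-2}=1, q_{-1}=0), until the denominator exceeds 6:
  i=0: a_0=3, p_0 = 3*1 + 0 = 3, q_0 = 3*0 + 1 = 1.
  i=1: a_1=2, p_1 = 2*3 + 1 = 7, q_1 = 2*1 + 0 = 2.
  i=2: a_2=1, p_2 = 1*7 + 3 = 10, q_2 = 1*2 + 1 = 3.
  i=3: a_3=2, p_3 = 2*10 + 7 = 27, q_3 = 2*3 + 2 = 8.
q_3 = 8 > 6, so the last convergent with denominator <= 6 is p_2/q_2 = 10/3.
The closest fraction with denominator <= 6 is either p_2/q_2 or the intermediate fraction (k*p_2 + p_1)/(k*q_2 + q_1) with the largest k >= 1 whose denominator stays <= 6; these approach x as k grows, and every other convergent or intermediate fraction in range is farther away.
Largest k: floor((6 - q_1)/q_2) = floor((6 - 2)/3) = 1.
That gives (1*10 + 7)/(1*3 + 2) = 17/5.
Compare the errors: |x - 10/3| = |27*3 - 10*8|/(8*3) = 1/24, and |x - 17/5| = |27*5 - 17*8|/(8*5) = 1/40.
Cross-multiplying, 1*24 = 24 < 40 = 1*40, so 1/40 is smaller: the intermediate fraction 17/5 is closer to x than 10/3.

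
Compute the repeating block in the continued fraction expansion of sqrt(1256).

Write x_i = (sqrt(1256) + m_i)/d_i with (m_0, d_0) = (0, 1). a_0 = floor(sqrt(1256)) = 35, since 35^2 = 1225 <= 1256 < 1296 = 36^2.
Iterate m_{i+1} = d_i*a_i - m_i, d_{i+1} = (1256 - m_{i+1}^2)/d_i, a_{i+1} = floor((a_0 + m_{i+1})/d_{i+1}):
  m_1 = 1*35 - 0 = 35, d_1 = (1256 - 35^2)/1 = 31/1 = 31, a_1 = floor((35 + 35)/31) = 2.
  m_2 = 31*2 - 35 = 27, d_2 = (1256 - 27^2)/31 = 527/31 = 17, a_2 = floor((35 + 27)/17) = 3.
  m_3 = 17*3 - 27 = 24, d_3 = (1256 - 24^2)/17 = 680/17 = 40, a_3 = floor((35 + 24)/40) = 1.
  m_4 = 40*1 - 24 = 16, d_4 = (1256 - 16^2)/40 = 1000/40 = 25, a_4 = floor((35 + 16)/25) = 2.
  m_5 = 25*2 - 16 = 34, d_5 = (1256 - 34^2)/25 = 100/25 = 4, a_5 = floor((35 + 34)/4) = 17.
  m_6 = 4*17 - 34 = 34, d_6 = (1256 - 34^2)/4 = 100/4 = 25, a_6 = floor((35 + 34)/25) = 2.
  m_7 = 25*2 - 34 = 16, d_7 = (1256 - 16^2)/25 = 1000/25 = 40, a_7 = floor((35 + 16)/40) = 1.
  m_8 = 40*1 - 16 = 24, d_8 = (1256 - 24^2)/40 = 680/40 = 17, a_8 = floor((35 + 24)/17) = 3.
  m_9 = 17*3 - 24 = 27, d_9 = (1256 - 27^2)/17 = 527/17 = 31, a_9 = floor((35 + 27)/31) = 2.
  m_10 = 31*2 - 27 = 35, d_10 = (1256 - 35^2)/31 = 31/31 = 1, a_10 = floor((35 + 35)/1) = 70.
  m_11 = 1*70 - 35 = 35, d_11 = (1256 - 35^2)/1 = 31/1 = 31: (m_11, d_11) = (m_1, d_1) = (35, 31), so from here the quotients repeat a_1, ..., a_10; the period length is 10.
Hence the expansion of sqrt(1256) is a_0 = 35 followed by the repeating block 2, 3, 1, 2, 17, 2, 1, 3, 2, 70 (period 10).

[35; (2, 3, 1, 2, 17, 2, 1, 3, 2, 70)]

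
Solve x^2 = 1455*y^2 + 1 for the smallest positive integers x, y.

(x, y) = (23764, 623)

First expand sqrt(1455) as a continued fraction. With x_i = (sqrt(1455) + m_i)/d_i and (m_0, d_0) = (0, 1): a_0 = floor(sqrt(1455)) = 38, since 38^2 = 1444 <= 1455 < 1521 = 39^2.
Iterate m_{i+1} = d_i*a_i - m_i, d_{i+1} = (1455 - m_{i+1}^2)/d_i, a_{i+1} = floor((a_0 + m_{i+1})/d_{i+1}):
  m_1 = 1*38 - 0 = 38, d_1 = (1455 - 38^2)/1 = 11/1 = 11, a_1 = floor((38 + 38)/11) = 6.
  m_2 = 11*6 - 38 = 28, d_2 = (1455 - 28^2)/11 = 671/11 = 61, a_2 = floor((38 + 28)/61) = 1.
  m_3 = 61*1 - 28 = 33, d_3 = (1455 - 33^2)/61 = 366/61 = 6, a_3 = floor((38 + 33)/6) = 11.
  m_4 = 6*11 - 33 = 33, d_4 = (1455 - 33^2)/6 = 366/6 = 61, a_4 = floor((38 + 33)/61) = 1.
  m_5 = 61*1 - 33 = 28, d_5 = (1455 - 28^2)/61 = 671/61 = 11, a_5 = floor((38 + 28)/11) = 6.
  m_6 = 11*6 - 28 = 38, d_6 = (1455 - 38^2)/11 = 11/11 = 1, a_6 = floor((38 + 38)/1) = 76.
  m_7 = 1*76 - 38 = 38, d_7 = (1455 - 38^2)/1 = 11/1 = 11: (m_7, d_7) = (m_1, d_1) = (38, 11), so from here the quotients repeat a_1, ..., a_6; the period length is 6.
So sqrt(1455) = [38; (6, 1, 11, 1, 6, 76)] with period length k = 6.
k is even, so the fundamental solution of x^2 - 1455y^2 = 1 is (p_{k-1}, q_{k-1}) = (p_5, q_5); compute convergents through index 5.
Convergents (p_i = a_i*p_{i-1} + p_{i-2}, q_i = a_i*q_{i-1} + q_{i-2} with p_{-2}=0, p_{-1}=1, q_{-2}=1, q_{-1}=0):
  i=0: a_0=38, p_0 = 38*1 + 0 = 38, q_0 = 38*0 + 1 = 1.
  i=1: a_1=6, p_1 = 6*38 + 1 = 229, q_1 = 6*1 + 0 = 6.
  i=2: a_2=1, p_2 = 1*229 + 38 = 267, q_2 = 1*6 + 1 = 7.
  i=3: a_3=11, p_3 = 11*267 + 229 = 3166, q_3 = 11*7 + 6 = 83.
  i=4: a_4=1, p_4 = 1*3166 + 267 = 3433, q_4 = 1*83 + 7 = 90.
  i=5: a_5=6, p_5 = 6*3433 + 3166 = 23764, q_5 = 6*90 + 83 = 623.
Check: 23764^2 - 1455*623^2 = 564727696 - 564727695 = 1, so (x, y) = (23764, 623) solves the equation, and by the theorem it is the least positive solution.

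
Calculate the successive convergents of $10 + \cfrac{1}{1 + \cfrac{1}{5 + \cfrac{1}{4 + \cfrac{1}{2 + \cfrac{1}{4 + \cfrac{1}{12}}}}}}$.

10/1, 11/1, 65/6, 271/25, 607/56, 2699/249, 32995/3044

Using the convergent recurrence p_i = a_i*p_{i-1} + p_{i-2}, q_i = a_i*q_{i-1} + q_{i-2} with p_{-2}=0, p_{-1}=1, q_{-2}=1, q_{-1}=0:
  i=0: a_0=10, p_0 = 10*1 + 0 = 10, q_0 = 10*0 + 1 = 1.
  i=1: a_1=1, p_1 = 1*10 + 1 = 11, q_1 = 1*1 + 0 = 1.
  i=2: a_2=5, p_2 = 5*11 + 10 = 65, q_2 = 5*1 + 1 = 6.
  i=3: a_3=4, p_3 = 4*65 + 11 = 271, q_3 = 4*6 + 1 = 25.
  i=4: a_4=2, p_4 = 2*271 + 65 = 607, q_4 = 2*25 + 6 = 56.
  i=5: a_5=4, p_5 = 4*607 + 271 = 2699, q_5 = 4*56 + 25 = 249.
  i=6: a_6=12, p_6 = 12*2699 + 607 = 32995, q_6 = 12*249 + 56 = 3044.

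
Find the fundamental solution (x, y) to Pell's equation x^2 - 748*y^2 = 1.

First expand sqrt(748) as a continued fraction. With x_i = (sqrt(748) + m_i)/d_i and (m_0, d_0) = (0, 1): a_0 = floor(sqrt(748)) = 27, since 27^2 = 729 <= 748 < 784 = 28^2.
Iterate m_{i+1} = d_i*a_i - m_i, d_{i+1} = (748 - m_{i+1}^2)/d_i, a_{i+1} = floor((a_0 + m_{i+1})/d_{i+1}):
  m_1 = 1*27 - 0 = 27, d_1 = (748 - 27^2)/1 = 19/1 = 19, a_1 = floor((27 + 27)/19) = 2.
  m_2 = 19*2 - 27 = 11, d_2 = (748 - 11^2)/19 = 627/19 = 33, a_2 = floor((27 + 11)/33) = 1.
  m_3 = 33*1 - 11 = 22, d_3 = (748 - 22^2)/33 = 264/33 = 8, a_3 = floor((27 + 22)/8) = 6.
  m_4 = 8*6 - 22 = 26, d_4 = (748 - 26^2)/8 = 72/8 = 9, a_4 = floor((27 + 26)/9) = 5.
  m_5 = 9*5 - 26 = 19, d_5 = (748 - 19^2)/9 = 387/9 = 43, a_5 = floor((27 + 19)/43) = 1.
  m_6 = 43*1 - 19 = 24, d_6 = (748 - 24^2)/43 = 172/43 = 4, a_6 = floor((27 + 24)/4) = 12.
  m_7 = 4*12 - 24 = 24, d_7 = (748 - 24^2)/4 = 172/4 = 43, a_7 = floor((27 + 24)/43) = 1.
  m_8 = 43*1 - 24 = 19, d_8 = (748 - 19^2)/43 = 387/43 = 9, a_8 = floor((27 + 19)/9) = 5.
  m_9 = 9*5 - 19 = 26, d_9 = (748 - 26^2)/9 = 72/9 = 8, a_9 = floor((27 + 26)/8) = 6.
  m_10 = 8*6 - 26 = 22, d_10 = (748 - 22^2)/8 = 264/8 = 33, a_10 = floor((27 + 22)/33) = 1.
  m_11 = 33*1 - 22 = 11, d_11 = (748 - 11^2)/33 = 627/33 = 19, a_11 = floor((27 + 11)/19) = 2.
  m_12 = 19*2 - 11 = 27, d_12 = (748 - 27^2)/19 = 19/19 = 1, a_12 = floor((27 + 27)/1) = 54.
  m_13 = 1*54 - 27 = 27, d_13 = (748 - 27^2)/1 = 19/1 = 19: (m_13, d_13) = (m_1, d_1) = (27, 19), so from here the quotients repeat a_1, ..., a_12; the period length is 12.
So sqrt(748) = [27; (2, 1, 6, 5, 1, 12, 1, 5, 6, 1, 2, 54)] with period length k = 12.
k is even, so the fundamental solution of x^2 - 748y^2 = 1 is (p_{k-1}, q_{k-1}) = (p_11, q_11); compute convergents through index 11.
Convergents (p_i = a_i*p_{i-1} + p_{i-2}, q_i = a_i*q_{i-1} + q_{i-2} with p_{-2}=0, p_{-1}=1, q_{-2}=1, q_{-1}=0):
  i=0: a_0=27, p_0 = 27*1 + 0 = 27, q_0 = 27*0 + 1 = 1.
  i=1: a_1=2, p_1 = 2*27 + 1 = 55, q_1 = 2*1 + 0 = 2.
  i=2: a_2=1, p_2 = 1*55 + 27 = 82, q_2 = 1*2 + 1 = 3.
  i=3: a_3=6, p_3 = 6*82 + 55 = 547, q_3 = 6*3 + 2 = 20.
  i=4: a_4=5, p_4 = 5*547 + 82 = 2817, q_4 = 5*20 + 3 = 103.
  i=5: a_5=1, p_5 = 1*2817 + 547 = 3364, q_5 = 1*103 + 20 = 123.
  i=6: a_6=12, p_6 = 12*3364 + 2817 = 43185, q_6 = 12*123 + 103 = 1579.
  i=7: a_7=1, p_7 = 1*43185 + 3364 = 46549, q_7 = 1*1579 + 123 = 1702.
  i=8: a_8=5, p_8 = 5*46549 + 43185 = 275930, q_8 = 5*1702 + 1579 = 10089.
  i=9: a_9=6, p_9 = 6*275930 + 46549 = 1702129, q_9 = 6*10089 + 1702 = 62236.
  i=10: a_10=1, p_10 = 1*1702129 + 275930 = 1978059, q_10 = 1*62236 + 10089 = 72325.
  i=11: a_11=2, p_11 = 2*1978059 + 1702129 = 5658247, q_11 = 2*72325 + 62236 = 206886.
Check: 5658247^2 - 748*206886^2 = 32015759113009 - 32015759113008 = 1, so (x, y) = (5658247, 206886) solves the equation, and by the theorem it is the least positive solution.

(x, y) = (5658247, 206886)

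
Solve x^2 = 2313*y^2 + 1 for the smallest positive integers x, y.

First expand sqrt(2313) as a continued fraction. With x_i = (sqrt(2313) + m_i)/d_i and (m_0, d_0) = (0, 1): a_0 = floor(sqrt(2313)) = 48, since 48^2 = 2304 <= 2313 < 2401 = 49^2.
Iterate m_{i+1} = d_i*a_i - m_i, d_{i+1} = (2313 - m_{i+1}^2)/d_i, a_{i+1} = floor((a_0 + m_{i+1})/d_{i+1}):
  m_1 = 1*48 - 0 = 48, d_1 = (2313 - 48^2)/1 = 9/1 = 9, a_1 = floor((48 + 48)/9) = 10.
  m_2 = 9*10 - 48 = 42, d_2 = (2313 - 42^2)/9 = 549/9 = 61, a_2 = floor((48 + 42)/61) = 1.
  m_3 = 61*1 - 42 = 19, d_3 = (2313 - 19^2)/61 = 1952/61 = 32, a_3 = floor((48 + 19)/32) = 2.
  m_4 = 32*2 - 19 = 45, d_4 = (2313 - 45^2)/32 = 288/32 = 9, a_4 = floor((48 + 45)/9) = 10.
  m_5 = 9*10 - 45 = 45, d_5 = (2313 - 45^2)/9 = 288/9 = 32, a_5 = floor((48 + 45)/32) = 2.
  m_6 = 32*2 - 45 = 19, d_6 = (2313 - 19^2)/32 = 1952/32 = 61, a_6 = floor((48 + 19)/61) = 1.
  m_7 = 61*1 - 19 = 42, d_7 = (2313 - 42^2)/61 = 549/61 = 9, a_7 = floor((48 + 42)/9) = 10.
  m_8 = 9*10 - 42 = 48, d_8 = (2313 - 48^2)/9 = 9/9 = 1, a_8 = floor((48 + 48)/1) = 96.
  m_9 = 1*96 - 48 = 48, d_9 = (2313 - 48^2)/1 = 9/1 = 9: (m_9, d_9) = (m_1, d_1) = (48, 9), so from here the quotients repeat a_1, ..., a_8; the period length is 8.
So sqrt(2313) = [48; (10, 1, 2, 10, 2, 1, 10, 96)] with period length k = 8.
k is even, so the fundamental solution of x^2 - 2313y^2 = 1 is (p_{k-1}, q_{k-1}) = (p_7, q_7); compute convergents through index 7.
Convergents (p_i = a_i*p_{i-1} + p_{i-2}, q_i = a_i*q_{i-1} + q_{i-2} with p_{-2}=0, p_{-1}=1, q_{-2}=1, q_{-1}=0):
  i=0: a_0=48, p_0 = 48*1 + 0 = 48, q_0 = 48*0 + 1 = 1.
  i=1: a_1=10, p_1 = 10*48 + 1 = 481, q_1 = 10*1 + 0 = 10.
  i=2: a_2=1, p_2 = 1*481 + 48 = 529, q_2 = 1*10 + 1 = 11.
  i=3: a_3=2, p_3 = 2*529 + 481 = 1539, q_3 = 2*11 + 10 = 32.
  i=4: a_4=10, p_4 = 10*1539 + 529 = 15919, q_4 = 10*32 + 11 = 331.
  i=5: a_5=2, p_5 = 2*15919 + 1539 = 33377, q_5 = 2*331 + 32 = 694.
  i=6: a_6=1, p_6 = 1*33377 + 15919 = 49296, q_6 = 1*694 + 331 = 1025.
  i=7: a_7=10, p_7 = 10*49296 + 33377 = 526337, q_7 = 10*1025 + 694 = 10944.
Check: 526337^2 - 2313*10944^2 = 277030637569 - 277030637568 = 1, so (x, y) = (526337, 10944) solves the equation, and by the theorem it is the least positive solution.

(x, y) = (526337, 10944)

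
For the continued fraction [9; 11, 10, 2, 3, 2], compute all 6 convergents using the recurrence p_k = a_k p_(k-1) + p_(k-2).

Using the convergent recurrence p_i = a_i*p_{i-1} + p_{i-2}, q_i = a_i*q_{i-1} + q_{i-2} with p_{-2}=0, p_{-1}=1, q_{-2}=1, q_{-1}=0:
  i=0: a_0=9, p_0 = 9*1 + 0 = 9, q_0 = 9*0 + 1 = 1.
  i=1: a_1=11, p_1 = 11*9 + 1 = 100, q_1 = 11*1 + 0 = 11.
  i=2: a_2=10, p_2 = 10*100 + 9 = 1009, q_2 = 10*11 + 1 = 111.
  i=3: a_3=2, p_3 = 2*1009 + 100 = 2118, q_3 = 2*111 + 11 = 233.
  i=4: a_4=3, p_4 = 3*2118 + 1009 = 7363, q_4 = 3*233 + 111 = 810.
  i=5: a_5=2, p_5 = 2*7363 + 2118 = 16844, q_5 = 2*810 + 233 = 1853.

9/1, 100/11, 1009/111, 2118/233, 7363/810, 16844/1853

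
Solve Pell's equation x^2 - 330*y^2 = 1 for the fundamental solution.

First expand sqrt(330) as a continued fraction. With x_i = (sqrt(330) + m_i)/d_i and (m_0, d_0) = (0, 1): a_0 = floor(sqrt(330)) = 18, since 18^2 = 324 <= 330 < 361 = 19^2.
Iterate m_{i+1} = d_i*a_i - m_i, d_{i+1} = (330 - m_{i+1}^2)/d_i, a_{i+1} = floor((a_0 + m_{i+1})/d_{i+1}):
  m_1 = 1*18 - 0 = 18, d_1 = (330 - 18^2)/1 = 6/1 = 6, a_1 = floor((18 + 18)/6) = 6.
  m_2 = 6*6 - 18 = 18, d_2 = (330 - 18^2)/6 = 6/6 = 1, a_2 = floor((18 + 18)/1) = 36.
  m_3 = 1*36 - 18 = 18, d_3 = (330 - 18^2)/1 = 6/1 = 6: (m_3, d_3) = (m_1, d_1) = (18, 6), so from here the quotients repeat a_1, a_2; the period length is 2.
So sqrt(330) = [18; (6, 36)] with period length k = 2.
k is even, so the fundamental solution of x^2 - 330y^2 = 1 is (p_{k-1}, q_{k-1}) = (p_1, q_1); compute convergents through index 1.
Convergents (p_i = a_i*p_{i-1} + p_{i-2}, q_i = a_i*q_{i-1} + q_{i-2} with p_{-2}=0, p_{-1}=1, q_{-2}=1, q_{-1}=0):
  i=0: a_0=18, p_0 = 18*1 + 0 = 18, q_0 = 18*0 + 1 = 1.
  i=1: a_1=6, p_1 = 6*18 + 1 = 109, q_1 = 6*1 + 0 = 6.
Check: 109^2 - 330*6^2 = 11881 - 11880 = 1, so (x, y) = (109, 6) solves the equation, and by the theorem it is the least positive solution.

(x, y) = (109, 6)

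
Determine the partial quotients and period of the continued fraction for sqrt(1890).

[43; (2, 9, 6, 9, 2, 86)]

Write x_i = (sqrt(1890) + m_i)/d_i with (m_0, d_0) = (0, 1). a_0 = floor(sqrt(1890)) = 43, since 43^2 = 1849 <= 1890 < 1936 = 44^2.
Iterate m_{i+1} = d_i*a_i - m_i, d_{i+1} = (1890 - m_{i+1}^2)/d_i, a_{i+1} = floor((a_0 + m_{i+1})/d_{i+1}):
  m_1 = 1*43 - 0 = 43, d_1 = (1890 - 43^2)/1 = 41/1 = 41, a_1 = floor((43 + 43)/41) = 2.
  m_2 = 41*2 - 43 = 39, d_2 = (1890 - 39^2)/41 = 369/41 = 9, a_2 = floor((43 + 39)/9) = 9.
  m_3 = 9*9 - 39 = 42, d_3 = (1890 - 42^2)/9 = 126/9 = 14, a_3 = floor((43 + 42)/14) = 6.
  m_4 = 14*6 - 42 = 42, d_4 = (1890 - 42^2)/14 = 126/14 = 9, a_4 = floor((43 + 42)/9) = 9.
  m_5 = 9*9 - 42 = 39, d_5 = (1890 - 39^2)/9 = 369/9 = 41, a_5 = floor((43 + 39)/41) = 2.
  m_6 = 41*2 - 39 = 43, d_6 = (1890 - 43^2)/41 = 41/41 = 1, a_6 = floor((43 + 43)/1) = 86.
  m_7 = 1*86 - 43 = 43, d_7 = (1890 - 43^2)/1 = 41/1 = 41: (m_7, d_7) = (m_1, d_1) = (43, 41), so from here the quotients repeat a_1, ..., a_6; the period length is 6.
Hence the expansion of sqrt(1890) is a_0 = 43 followed by the repeating block 2, 9, 6, 9, 2, 86 (period 6).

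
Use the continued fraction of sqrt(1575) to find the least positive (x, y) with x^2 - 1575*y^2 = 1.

First expand sqrt(1575) as a continued fraction. With x_i = (sqrt(1575) + m_i)/d_i and (m_0, d_0) = (0, 1): a_0 = floor(sqrt(1575)) = 39, since 39^2 = 1521 <= 1575 < 1600 = 40^2.
Iterate m_{i+1} = d_i*a_i - m_i, d_{i+1} = (1575 - m_{i+1}^2)/d_i, a_{i+1} = floor((a_0 + m_{i+1})/d_{i+1}):
  m_1 = 1*39 - 0 = 39, d_1 = (1575 - 39^2)/1 = 54/1 = 54, a_1 = floor((39 + 39)/54) = 1.
  m_2 = 54*1 - 39 = 15, d_2 = (1575 - 15^2)/54 = 1350/54 = 25, a_2 = floor((39 + 15)/25) = 2.
  m_3 = 25*2 - 15 = 35, d_3 = (1575 - 35^2)/25 = 350/25 = 14, a_3 = floor((39 + 35)/14) = 5.
  m_4 = 14*5 - 35 = 35, d_4 = (1575 - 35^2)/14 = 350/14 = 25, a_4 = floor((39 + 35)/25) = 2.
  m_5 = 25*2 - 35 = 15, d_5 = (1575 - 15^2)/25 = 1350/25 = 54, a_5 = floor((39 + 15)/54) = 1.
  m_6 = 54*1 - 15 = 39, d_6 = (1575 - 39^2)/54 = 54/54 = 1, a_6 = floor((39 + 39)/1) = 78.
  m_7 = 1*78 - 39 = 39, d_7 = (1575 - 39^2)/1 = 54/1 = 54: (m_7, d_7) = (m_1, d_1) = (39, 54), so from here the quotients repeat a_1, ..., a_6; the period length is 6.
So sqrt(1575) = [39; (1, 2, 5, 2, 1, 78)] with period length k = 6.
k is even, so the fundamental solution of x^2 - 1575y^2 = 1 is (p_{k-1}, q_{k-1}) = (p_5, q_5); compute convergents through index 5.
Convergents (p_i = a_i*p_{i-1} + p_{i-2}, q_i = a_i*q_{i-1} + q_{i-2} with p_{-2}=0, p_{-1}=1, q_{-2}=1, q_{-1}=0):
  i=0: a_0=39, p_0 = 39*1 + 0 = 39, q_0 = 39*0 + 1 = 1.
  i=1: a_1=1, p_1 = 1*39 + 1 = 40, q_1 = 1*1 + 0 = 1.
  i=2: a_2=2, p_2 = 2*40 + 39 = 119, q_2 = 2*1 + 1 = 3.
  i=3: a_3=5, p_3 = 5*119 + 40 = 635, q_3 = 5*3 + 1 = 16.
  i=4: a_4=2, p_4 = 2*635 + 119 = 1389, q_4 = 2*16 + 3 = 35.
  i=5: a_5=1, p_5 = 1*1389 + 635 = 2024, q_5 = 1*35 + 16 = 51.
Check: 2024^2 - 1575*51^2 = 4096576 - 4096575 = 1, so (x, y) = (2024, 51) solves the equation, and by the theorem it is the least positive solution.

(x, y) = (2024, 51)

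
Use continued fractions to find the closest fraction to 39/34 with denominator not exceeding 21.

23/20

Expand x = 39/34 as a continued fraction with the Euclidean algorithm:
  39 = 1*34 + 5, so a_0 = 1.
  34 = 6*5 + 4, so a_1 = 6.
  5 = 1*4 + 1, so a_2 = 1.
  4 = 4*1 + 0, so a_3 = 4.
so x = [1; 6, 1, 4].
Convergents (p_i = a_i*p_{i-1} + p_{i-2}, q_i = a_i*q_{i-1} + q_{i-2} with p_{-2}=0, p_{-1}=1, q_{-2}=1, q_{-1}=0), until the denominator exceeds 21:
  i=0: a_0=1, p_0 = 1*1 + 0 = 1, q_0 = 1*0 + 1 = 1.
  i=1: a_1=6, p_1 = 6*1 + 1 = 7, q_1 = 6*1 + 0 = 6.
  i=2: a_2=1, p_2 = 1*7 + 1 = 8, q_2 = 1*6 + 1 = 7.
  i=3: a_3=4, p_3 = 4*8 + 7 = 39, q_3 = 4*7 + 6 = 34.
q_3 = 34 > 21, so the last convergent with denominator <= 21 is p_2/q_2 = 8/7.
The closest fraction with denominator <= 21 is either p_2/q_2 or the intermediate fraction (k*p_2 + p_1)/(k*q_2 + q_1) with the largest k >= 1 whose denominator stays <= 21; these approach x as k grows, and every other convergent or intermediate fraction in range is farther away.
Largest k: floor((21 - q_1)/q_2) = floor((21 - 6)/7) = 2.
That gives (2*8 + 7)/(2*7 + 6) = 23/20.
Compare the errors: |x - 8/7| = |39*7 - 8*34|/(34*7) = 1/238, and |x - 23/20| = |39*20 - 23*34|/(34*20) = 2/680.
Cross-multiplying, 2*238 = 476 < 680 = 1*680, so 2/680 is smaller: the intermediate fraction 23/20 is closer to x than 8/7.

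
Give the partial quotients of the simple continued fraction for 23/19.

[1; 4, 1, 3]

Run the Euclidean algorithm on 23 and 19; the successive quotients are the partial quotients a_0, a_1, ... (each step inverts the fractional part left over by the previous one):
  23 = 1*19 + 4, so a_0 = 1.
  19 = 4*4 + 3, so a_1 = 4.
  4 = 1*3 + 1, so a_2 = 1.
  3 = 3*1 + 0, so a_3 = 3.
The remainder reaches 0 after 4 divisions, so the expansion has 4 partial quotients, read off in order.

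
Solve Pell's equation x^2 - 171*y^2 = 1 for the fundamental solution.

First expand sqrt(171) as a continued fraction. With x_i = (sqrt(171) + m_i)/d_i and (m_0, d_0) = (0, 1): a_0 = floor(sqrt(171)) = 13, since 13^2 = 169 <= 171 < 196 = 14^2.
Iterate m_{i+1} = d_i*a_i - m_i, d_{i+1} = (171 - m_{i+1}^2)/d_i, a_{i+1} = floor((a_0 + m_{i+1})/d_{i+1}):
  m_1 = 1*13 - 0 = 13, d_1 = (171 - 13^2)/1 = 2/1 = 2, a_1 = floor((13 + 13)/2) = 13.
  m_2 = 2*13 - 13 = 13, d_2 = (171 - 13^2)/2 = 2/2 = 1, a_2 = floor((13 + 13)/1) = 26.
  m_3 = 1*26 - 13 = 13, d_3 = (171 - 13^2)/1 = 2/1 = 2: (m_3, d_3) = (m_1, d_1) = (13, 2), so from here the quotients repeat a_1, a_2; the period length is 2.
So sqrt(171) = [13; (13, 26)] with period length k = 2.
k is even, so the fundamental solution of x^2 - 171y^2 = 1 is (p_{k-1}, q_{k-1}) = (p_1, q_1); compute convergents through index 1.
Convergents (p_i = a_i*p_{i-1} + p_{i-2}, q_i = a_i*q_{i-1} + q_{i-2} with p_{-2}=0, p_{-1}=1, q_{-2}=1, q_{-1}=0):
  i=0: a_0=13, p_0 = 13*1 + 0 = 13, q_0 = 13*0 + 1 = 1.
  i=1: a_1=13, p_1 = 13*13 + 1 = 170, q_1 = 13*1 + 0 = 13.
Check: 170^2 - 171*13^2 = 28900 - 28899 = 1, so (x, y) = (170, 13) solves the equation, and by the theorem it is the least positive solution.

(x, y) = (170, 13)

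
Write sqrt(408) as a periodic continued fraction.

[20; (5, 40)]

Write x_i = (sqrt(408) + m_i)/d_i with (m_0, d_0) = (0, 1). a_0 = floor(sqrt(408)) = 20, since 20^2 = 400 <= 408 < 441 = 21^2.
Iterate m_{i+1} = d_i*a_i - m_i, d_{i+1} = (408 - m_{i+1}^2)/d_i, a_{i+1} = floor((a_0 + m_{i+1})/d_{i+1}):
  m_1 = 1*20 - 0 = 20, d_1 = (408 - 20^2)/1 = 8/1 = 8, a_1 = floor((20 + 20)/8) = 5.
  m_2 = 8*5 - 20 = 20, d_2 = (408 - 20^2)/8 = 8/8 = 1, a_2 = floor((20 + 20)/1) = 40.
  m_3 = 1*40 - 20 = 20, d_3 = (408 - 20^2)/1 = 8/1 = 8: (m_3, d_3) = (m_1, d_1) = (20, 8), so from here the quotients repeat a_1, a_2; the period length is 2.
Hence the expansion of sqrt(408) is a_0 = 20 followed by the repeating block 5, 40 (period 2).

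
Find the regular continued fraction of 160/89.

Run the Euclidean algorithm on 160 and 89; the successive quotients are the partial quotients a_0, a_1, ... (each step inverts the fractional part left over by the previous one):
  160 = 1*89 + 71, so a_0 = 1.
  89 = 1*71 + 18, so a_1 = 1.
  71 = 3*18 + 17, so a_2 = 3.
  18 = 1*17 + 1, so a_3 = 1.
  17 = 17*1 + 0, so a_4 = 17.
The remainder reaches 0 after 5 divisions, so the expansion has 5 partial quotients, read off in order.

[1; 1, 3, 1, 17]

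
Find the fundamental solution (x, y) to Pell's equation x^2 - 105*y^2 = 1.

First expand sqrt(105) as a continued fraction. With x_i = (sqrt(105) + m_i)/d_i and (m_0, d_0) = (0, 1): a_0 = floor(sqrt(105)) = 10, since 10^2 = 100 <= 105 < 121 = 11^2.
Iterate m_{i+1} = d_i*a_i - m_i, d_{i+1} = (105 - m_{i+1}^2)/d_i, a_{i+1} = floor((a_0 + m_{i+1})/d_{i+1}):
  m_1 = 1*10 - 0 = 10, d_1 = (105 - 10^2)/1 = 5/1 = 5, a_1 = floor((10 + 10)/5) = 4.
  m_2 = 5*4 - 10 = 10, d_2 = (105 - 10^2)/5 = 5/5 = 1, a_2 = floor((10 + 10)/1) = 20.
  m_3 = 1*20 - 10 = 10, d_3 = (105 - 10^2)/1 = 5/1 = 5: (m_3, d_3) = (m_1, d_1) = (10, 5), so from here the quotients repeat a_1, a_2; the period length is 2.
So sqrt(105) = [10; (4, 20)] with period length k = 2.
k is even, so the fundamental solution of x^2 - 105y^2 = 1 is (p_{k-1}, q_{k-1}) = (p_1, q_1); compute convergents through index 1.
Convergents (p_i = a_i*p_{i-1} + p_{i-2}, q_i = a_i*q_{i-1} + q_{i-2} with p_{-2}=0, p_{-1}=1, q_{-2}=1, q_{-1}=0):
  i=0: a_0=10, p_0 = 10*1 + 0 = 10, q_0 = 10*0 + 1 = 1.
  i=1: a_1=4, p_1 = 4*10 + 1 = 41, q_1 = 4*1 + 0 = 4.
Check: 41^2 - 105*4^2 = 1681 - 1680 = 1, so (x, y) = (41, 4) solves the equation, and by the theorem it is the least positive solution.

(x, y) = (41, 4)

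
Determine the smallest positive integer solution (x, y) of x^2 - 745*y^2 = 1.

(x, y) = (12769001, 467820)

First expand sqrt(745) as a continued fraction. With x_i = (sqrt(745) + m_i)/d_i and (m_0, d_0) = (0, 1): a_0 = floor(sqrt(745)) = 27, since 27^2 = 729 <= 745 < 784 = 28^2.
Iterate m_{i+1} = d_i*a_i - m_i, d_{i+1} = (745 - m_{i+1}^2)/d_i, a_{i+1} = floor((a_0 + m_{i+1})/d_{i+1}):
  m_1 = 1*27 - 0 = 27, d_1 = (745 - 27^2)/1 = 16/1 = 16, a_1 = floor((27 + 27)/16) = 3.
  m_2 = 16*3 - 27 = 21, d_2 = (745 - 21^2)/16 = 304/16 = 19, a_2 = floor((27 + 21)/19) = 2.
  m_3 = 19*2 - 21 = 17, d_3 = (745 - 17^2)/19 = 456/19 = 24, a_3 = floor((27 + 17)/24) = 1.
  m_4 = 24*1 - 17 = 7, d_4 = (745 - 7^2)/24 = 696/24 = 29, a_4 = floor((27 + 7)/29) = 1.
  m_5 = 29*1 - 7 = 22, d_5 = (745 - 22^2)/29 = 261/29 = 9, a_5 = floor((27 + 22)/9) = 5.
  m_6 = 9*5 - 22 = 23, d_6 = (745 - 23^2)/9 = 216/9 = 24, a_6 = floor((27 + 23)/24) = 2.
  m_7 = 24*2 - 23 = 25, d_7 = (745 - 25^2)/24 = 120/24 = 5, a_7 = floor((27 + 25)/5) = 10.
  m_8 = 5*10 - 25 = 25, d_8 = (745 - 25^2)/5 = 120/5 = 24, a_8 = floor((27 + 25)/24) = 2.
  m_9 = 24*2 - 25 = 23, d_9 = (745 - 23^2)/24 = 216/24 = 9, a_9 = floor((27 + 23)/9) = 5.
  m_10 = 9*5 - 23 = 22, d_10 = (745 - 22^2)/9 = 261/9 = 29, a_10 = floor((27 + 22)/29) = 1.
  m_11 = 29*1 - 22 = 7, d_11 = (745 - 7^2)/29 = 696/29 = 24, a_11 = floor((27 + 7)/24) = 1.
  m_12 = 24*1 - 7 = 17, d_12 = (745 - 17^2)/24 = 456/24 = 19, a_12 = floor((27 + 17)/19) = 2.
  m_13 = 19*2 - 17 = 21, d_13 = (745 - 21^2)/19 = 304/19 = 16, a_13 = floor((27 + 21)/16) = 3.
  m_14 = 16*3 - 21 = 27, d_14 = (745 - 27^2)/16 = 16/16 = 1, a_14 = floor((27 + 27)/1) = 54.
  m_15 = 1*54 - 27 = 27, d_15 = (745 - 27^2)/1 = 16/1 = 16: (m_15, d_15) = (m_1, d_1) = (27, 16), so from here the quotients repeat a_1, ..., a_14; the period length is 14.
So sqrt(745) = [27; (3, 2, 1, 1, 5, 2, 10, 2, 5, 1, 1, 2, 3, 54)] with period length k = 14.
k is even, so the fundamental solution of x^2 - 745y^2 = 1 is (p_{k-1}, q_{k-1}) = (p_13, q_13); compute convergents through index 13.
Convergents (p_i = a_i*p_{i-1} + p_{i-2}, q_i = a_i*q_{i-1} + q_{i-2} with p_{-2}=0, p_{-1}=1, q_{-2}=1, q_{-1}=0):
  i=0: a_0=27, p_0 = 27*1 + 0 = 27, q_0 = 27*0 + 1 = 1.
  i=1: a_1=3, p_1 = 3*27 + 1 = 82, q_1 = 3*1 + 0 = 3.
  i=2: a_2=2, p_2 = 2*82 + 27 = 191, q_2 = 2*3 + 1 = 7.
  i=3: a_3=1, p_3 = 1*191 + 82 = 273, q_3 = 1*7 + 3 = 10.
  i=4: a_4=1, p_4 = 1*273 + 191 = 464, q_4 = 1*10 + 7 = 17.
  i=5: a_5=5, p_5 = 5*464 + 273 = 2593, q_5 = 5*17 + 10 = 95.
  i=6: a_6=2, p_6 = 2*2593 + 464 = 5650, q_6 = 2*95 + 17 = 207.
  i=7: a_7=10, p_7 = 10*5650 + 2593 = 59093, q_7 = 10*207 + 95 = 2165.
  i=8: a_8=2, p_8 = 2*59093 + 5650 = 123836, q_8 = 2*2165 + 207 = 4537.
  i=9: a_9=5, p_9 = 5*123836 + 59093 = 678273, q_9 = 5*4537 + 2165 = 24850.
  i=10: a_10=1, p_10 = 1*678273 + 123836 = 802109, q_10 = 1*24850 + 4537 = 29387.
  i=11: a_11=1, p_11 = 1*802109 + 678273 = 1480382, q_11 = 1*29387 + 24850 = 54237.
  i=12: a_12=2, p_12 = 2*1480382 + 802109 = 3762873, q_12 = 2*54237 + 29387 = 137861.
  i=13: a_13=3, p_13 = 3*3762873 + 1480382 = 12769001, q_13 = 3*137861 + 54237 = 467820.
Check: 12769001^2 - 745*467820^2 = 163047386538001 - 163047386538000 = 1, so (x, y) = (12769001, 467820) solves the equation, and by the theorem it is the least positive solution.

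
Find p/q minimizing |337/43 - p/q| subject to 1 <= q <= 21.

Expand x = 337/43 as a continued fraction with the Euclidean algorithm:
  337 = 7*43 + 36, so a_0 = 7.
  43 = 1*36 + 7, so a_1 = 1.
  36 = 5*7 + 1, so a_2 = 5.
  7 = 7*1 + 0, so a_3 = 7.
so x = [7; 1, 5, 7].
Convergents (p_i = a_i*p_{i-1} + p_{i-2}, q_i = a_i*q_{i-1} + q_{i-2} with p_{-2}=0, p_{-1}=1, q_{-2}=1, q_{-1}=0), until the denominator exceeds 21:
  i=0: a_0=7, p_0 = 7*1 + 0 = 7, q_0 = 7*0 + 1 = 1.
  i=1: a_1=1, p_1 = 1*7 + 1 = 8, q_1 = 1*1 + 0 = 1.
  i=2: a_2=5, p_2 = 5*8 + 7 = 47, q_2 = 5*1 + 1 = 6.
  i=3: a_3=7, p_3 = 7*47 + 8 = 337, q_3 = 7*6 + 1 = 43.
q_3 = 43 > 21, so the last convergent with denominator <= 21 is p_2/q_2 = 47/6.
The closest fraction with denominator <= 21 is either p_2/q_2 or the intermediate fraction (k*p_2 + p_1)/(k*q_2 + q_1) with the largest k >= 1 whose denominator stays <= 21; these approach x as k grows, and every other convergent or intermediate fraction in range is farther away.
Largest k: floor((21 - q_1)/q_2) = floor((21 - 1)/6) = 3.
That gives (3*47 + 8)/(3*6 + 1) = 149/19.
Compare the errors: |x - 47/6| = |337*6 - 47*43|/(43*6) = 1/258, and |x - 149/19| = |337*19 - 149*43|/(43*19) = 4/817.
Cross-multiplying, 1*817 = 817 < 1032 = 4*258, so 1/258 is smaller: the convergent 47/6 is closer to x than 149/19.

47/6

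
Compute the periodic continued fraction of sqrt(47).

Write x_i = (sqrt(47) + m_i)/d_i with (m_0, d_0) = (0, 1). a_0 = floor(sqrt(47)) = 6, since 6^2 = 36 <= 47 < 49 = 7^2.
Iterate m_{i+1} = d_i*a_i - m_i, d_{i+1} = (47 - m_{i+1}^2)/d_i, a_{i+1} = floor((a_0 + m_{i+1})/d_{i+1}):
  m_1 = 1*6 - 0 = 6, d_1 = (47 - 6^2)/1 = 11/1 = 11, a_1 = floor((6 + 6)/11) = 1.
  m_2 = 11*1 - 6 = 5, d_2 = (47 - 5^2)/11 = 22/11 = 2, a_2 = floor((6 + 5)/2) = 5.
  m_3 = 2*5 - 5 = 5, d_3 = (47 - 5^2)/2 = 22/2 = 11, a_3 = floor((6 + 5)/11) = 1.
  m_4 = 11*1 - 5 = 6, d_4 = (47 - 6^2)/11 = 11/11 = 1, a_4 = floor((6 + 6)/1) = 12.
  m_5 = 1*12 - 6 = 6, d_5 = (47 - 6^2)/1 = 11/1 = 11: (m_5, d_5) = (m_1, d_1) = (6, 11), so from here the quotients repeat a_1, ..., a_4; the period length is 4.
Hence the expansion of sqrt(47) is a_0 = 6 followed by the repeating block 1, 5, 1, 12 (period 4).

[6; (1, 5, 1, 12)]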